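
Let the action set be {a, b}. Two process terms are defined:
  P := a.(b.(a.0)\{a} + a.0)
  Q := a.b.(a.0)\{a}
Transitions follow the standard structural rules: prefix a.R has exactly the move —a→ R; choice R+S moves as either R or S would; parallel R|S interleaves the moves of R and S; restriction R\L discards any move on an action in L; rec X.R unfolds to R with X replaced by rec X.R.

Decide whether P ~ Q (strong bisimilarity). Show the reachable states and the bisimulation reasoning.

P ≁ Q

P's transition system — 4 states:
  s0 = a.(b.(a.0)\{a} + a.0) :: --a--▸ s1
  s1 = b.(a.0)\{a} + a.0 :: --a--▸ s2, --b--▸ s3
  s2 = 0 :: (no moves)
  s3 = (a.0)\{a} :: (no moves)
Q's transition system — 3 states:
  t0 = a.b.(a.0)\{a} :: --a--▸ t1
  t1 = b.(a.0)\{a} :: --b--▸ t2
  t2 = (a.0)\{a} :: (no moves)
Coarsest stable partition (strong bisimilarity classes):
  B0 = {s0}
  B1 = {s1}
  B2 = {s2, s3, t2}
  B3 = {t0}
  B4 = {t1}
s0 ∈ B0, t0 ∈ B3 → different blocks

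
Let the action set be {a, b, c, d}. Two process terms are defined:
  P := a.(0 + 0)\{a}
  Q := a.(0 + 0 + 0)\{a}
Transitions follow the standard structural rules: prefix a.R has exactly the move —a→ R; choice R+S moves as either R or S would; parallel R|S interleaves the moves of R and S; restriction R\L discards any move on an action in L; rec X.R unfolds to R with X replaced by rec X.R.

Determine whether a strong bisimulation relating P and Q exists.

P ~ Q

Reachable graph of P (2 states):
  u0 = a.(0 + 0)\{a} → =a=> u1
  u1 = (0 + 0)\{a} → ∅
Reachable graph of Q (2 states):
  v0 = a.(0 + 0 + 0)\{a} → =a=> v1
  v1 = (0 + 0 + 0)\{a} → ∅
Partition-refinement fixed point:
  B0 = {u0, v0}
  B1 = {u1, v1}
u0 ∈ B0, v0 ∈ B0 → same block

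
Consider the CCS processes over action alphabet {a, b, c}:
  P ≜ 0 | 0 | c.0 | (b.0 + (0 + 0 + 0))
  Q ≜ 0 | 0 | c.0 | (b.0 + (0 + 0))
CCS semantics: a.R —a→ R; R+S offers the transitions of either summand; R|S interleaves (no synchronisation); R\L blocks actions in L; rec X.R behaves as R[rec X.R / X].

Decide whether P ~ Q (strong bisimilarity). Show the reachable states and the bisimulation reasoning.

P ~ Q

Reachable graph of P (4 states):
  s0 = 0 | 0 | c.0 | (b.0 + (0 + 0 + 0)) ⊢ —b→ s1, —c→ s2
  s1 = 0 | 0 | c.0 | 0 ⊢ —c→ s3
  s2 = 0 | 0 | 0 | (b.0 + (0 + 0 + 0)) ⊢ —b→ s3
  s3 = 0 | 0 | 0 | 0 ⊢ ·
Reachable graph of Q (4 states):
  t0 = 0 | 0 | c.0 | (b.0 + (0 + 0)) ⊢ —b→ t1, —c→ t2
  t1 = 0 | 0 | c.0 | 0 ⊢ —c→ t3
  t2 = 0 | 0 | 0 | (b.0 + (0 + 0)) ⊢ —b→ t3
  t3 = 0 | 0 | 0 | 0 ⊢ ·
Partition-refinement fixed point:
  B0 = {s0, t0}
  B1 = {s2, t2}
  B2 = {s3, t3}
  B3 = {s1, t1}
s0 ∈ B0, t0 ∈ B0 → same block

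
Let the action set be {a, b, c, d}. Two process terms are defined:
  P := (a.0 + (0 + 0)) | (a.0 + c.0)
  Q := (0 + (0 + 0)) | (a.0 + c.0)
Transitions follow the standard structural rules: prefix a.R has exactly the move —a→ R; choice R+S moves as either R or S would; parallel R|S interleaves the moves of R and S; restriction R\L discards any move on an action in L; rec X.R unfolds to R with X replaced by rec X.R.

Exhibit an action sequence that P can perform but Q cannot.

LTS(P): 4 reachable states
  u0 = (a.0 + (0 + 0)) | (a.0 + c.0) ⊢ -a-> u1, -a-> u2, -c-> u1
  u1 = (a.0 + (0 + 0)) | 0 ⊢ -a-> u3
  u2 = 0 | (a.0 + c.0) ⊢ -a-> u3, -c-> u3
  u3 = 0 | 0 ⊢ deadlocked
LTS(Q): 2 reachable states
  v0 = (0 + (0 + 0)) | (a.0 + c.0) ⊢ -a-> v1, -c-> v1
  v1 = (0 + (0 + 0)) | 0 ⊢ deadlocked
Trace ⟨aa⟩ through P, begin at {u0}:
  [1] a ⇒ {u1, u2}
  [2] a ⇒ {u3}
  P completes σ.
Trace ⟨aa⟩ through Q, begin at {v0}:
  [1] a ⇒ {v1}
  [2] a ⇒ no successor for Q

aa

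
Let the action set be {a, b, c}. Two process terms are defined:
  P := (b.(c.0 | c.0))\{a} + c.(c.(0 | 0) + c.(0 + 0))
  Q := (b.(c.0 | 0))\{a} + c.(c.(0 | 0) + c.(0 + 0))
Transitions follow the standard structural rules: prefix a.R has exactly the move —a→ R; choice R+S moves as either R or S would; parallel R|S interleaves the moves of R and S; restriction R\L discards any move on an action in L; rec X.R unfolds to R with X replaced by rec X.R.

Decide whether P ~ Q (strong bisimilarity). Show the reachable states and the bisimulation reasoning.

Reachable graph of P (8 states):
  m0 = (b.(c.0 | c.0))\{a} + c.(c.(0 | 0) + c.(0 + 0)) → -b-> m1, -c-> m2
  m1 = (c.0 | c.0)\{a} → -c-> m3, -c-> m4
  m2 = c.(0 | 0) + c.(0 + 0) → -c-> m5, -c-> m6
  m3 = (0 | c.0)\{a} → -c-> m7
  m4 = (c.0 | 0)\{a} → -c-> m7
  m5 = 0 + 0 → stopped
  m6 = 0 | 0 → stopped
  m7 = (0 | 0)\{a} → stopped
Reachable graph of Q (6 states):
  n0 = (b.(c.0 | 0))\{a} + c.(c.(0 | 0) + c.(0 + 0)) → -b-> n1, -c-> n2
  n1 = (c.0 | 0)\{a} → -c-> n3
  n2 = c.(0 | 0) + c.(0 + 0) → -c-> n4, -c-> n5
  n3 = (0 | 0)\{a} → stopped
  n4 = 0 + 0 → stopped
  n5 = 0 | 0 → stopped
Coarsest stable partition (strong bisimilarity classes):
  B0 = {m0}
  B1 = {m2, m3, m4, n1, n2}
  B2 = {m5, m6, m7, n3, n4, n5}
  B3 = {m1}
  B4 = {n0}
m0 ∈ B0, n0 ∈ B4 → different blocks

not bisimilar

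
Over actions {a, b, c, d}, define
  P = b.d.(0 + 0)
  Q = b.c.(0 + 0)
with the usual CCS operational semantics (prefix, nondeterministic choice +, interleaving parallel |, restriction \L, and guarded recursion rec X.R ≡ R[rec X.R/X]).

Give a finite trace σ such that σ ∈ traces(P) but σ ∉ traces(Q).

bd

Reachable graph of P (3 states):
  p0 = b.d.(0 + 0) has moves ··b··> p1
  p1 = d.(0 + 0) has moves ··d··> p2
  p2 = 0 + 0 has moves (no moves)
Reachable graph of Q (3 states):
  q0 = b.c.(0 + 0) has moves ··b··> q1
  q1 = c.(0 + 0) has moves ··c··> q2
  q2 = 0 + 0 has moves (no moves)
Executing bd from P (initial set {p0}):
  [1] b ⇒ {p1}
  [2] d ⇒ {p2}
  — P admits the full trace.
Executing bd from Q (initial set {q0}):
  [1] b ⇒ {q1}
  [2] d ⇒ ∅  — Q cannot continue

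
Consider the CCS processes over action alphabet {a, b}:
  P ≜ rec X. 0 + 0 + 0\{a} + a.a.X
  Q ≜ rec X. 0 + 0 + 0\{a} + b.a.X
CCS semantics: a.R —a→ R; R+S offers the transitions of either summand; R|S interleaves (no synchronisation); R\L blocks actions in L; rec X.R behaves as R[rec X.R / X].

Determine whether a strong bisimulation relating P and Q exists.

Reachable graph of P (2 states):
  m0 = rec X. 0 + 0 + 0\{a} + a.a.X :: ··a··> m1
  m1 = a.(rec X. 0 + 0 + 0\{a} + a.a.X) :: ··a··> m0
Reachable graph of Q (2 states):
  n0 = rec X. 0 + 0 + 0\{a} + b.a.X :: ··b··> n1
  n1 = a.(rec X. 0 + 0 + 0\{a} + b.a.X) :: ··a··> n0
Coarsest stable partition (strong bisimilarity classes):
  B0 = {m0, m1}
  B1 = {n0}
  B2 = {n1}
m0 ∈ B0, n0 ∈ B1 → different blocks

NO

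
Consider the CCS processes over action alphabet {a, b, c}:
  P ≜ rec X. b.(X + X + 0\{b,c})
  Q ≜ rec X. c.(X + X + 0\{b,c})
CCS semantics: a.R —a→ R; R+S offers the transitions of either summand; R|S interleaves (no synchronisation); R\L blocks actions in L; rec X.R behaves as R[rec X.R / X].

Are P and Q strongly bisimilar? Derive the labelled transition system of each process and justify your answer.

Reachable graph of P (2 states):
  s0 = rec X. b.(X + X + 0\{b,c}) :: -b-> s1
  s1 = (rec X. b.(X + X + 0\{b,c})) + (rec X. b.(X + X + 0\{b,c})) + 0\{b,c} :: -b-> s1
Reachable graph of Q (2 states):
  t0 = rec X. c.(X + X + 0\{b,c}) :: -c-> t1
  t1 = (rec X. c.(X + X + 0\{b,c})) + (rec X. c.(X + X + 0\{b,c})) + 0\{b,c} :: -c-> t1
Coarsest stable partition (strong bisimilarity classes):
  B0 = {s0, s1}
  B1 = {t0, t1}
s0 ∈ B0, t0 ∈ B1 → different blocks

NO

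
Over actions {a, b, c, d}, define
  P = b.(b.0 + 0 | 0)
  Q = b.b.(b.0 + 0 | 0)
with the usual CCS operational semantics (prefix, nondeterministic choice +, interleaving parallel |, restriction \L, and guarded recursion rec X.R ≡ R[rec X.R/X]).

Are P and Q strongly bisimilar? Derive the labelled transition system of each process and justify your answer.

not bisimilar

P's transition system — 3 states:
  m0 = b.(b.0 + 0 | 0) :: --b--▸ m1
  m1 = b.0 + 0 | 0 :: --b--▸ m2
  m2 = 0 :: (no moves)
Q's transition system — 4 states:
  n0 = b.b.(b.0 + 0 | 0) :: --b--▸ n1
  n1 = b.(b.0 + 0 | 0) :: --b--▸ n2
  n2 = b.0 + 0 | 0 :: --b--▸ n3
  n3 = 0 :: (no moves)
Bisimilarity quotient blocks:
  B0 = {m0, n1}
  B1 = {m1, n2}
  B2 = {m2, n3}
  B3 = {n0}
m0 ∈ B0, n0 ∈ B3 → different blocks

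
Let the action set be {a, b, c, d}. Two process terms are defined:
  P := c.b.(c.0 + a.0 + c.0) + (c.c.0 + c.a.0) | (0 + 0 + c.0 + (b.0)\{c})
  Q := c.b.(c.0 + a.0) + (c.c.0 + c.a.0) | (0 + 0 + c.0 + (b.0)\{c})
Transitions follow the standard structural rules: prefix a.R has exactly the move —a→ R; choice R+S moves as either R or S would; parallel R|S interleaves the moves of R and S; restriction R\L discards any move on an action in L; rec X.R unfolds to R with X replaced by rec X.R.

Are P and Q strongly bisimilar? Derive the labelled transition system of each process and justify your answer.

P ~ Q

Reachable graph of P (15 states):
  u0 = c.b.(c.0 + a.0 + c.0) + (c.c.0 + c.a.0) | (0 + 0 + c.0 + (b.0)\{c}) ⊢ --b--▸ u1, --c--▸ u2, --c--▸ u3, --c--▸ u4, --c--▸ u5
  u1 = (c.c.0 + c.a.0) | 0\{c} ⊢ --c--▸ u6, --c--▸ u7
  u2 = (c.c.0 + c.a.0) | 0 ⊢ --c--▸ u8, --c--▸ u9
  u3 = a.0 | (0 + 0 + c.0 + (b.0)\{c}) ⊢ --a--▸ u10, --b--▸ u6, --c--▸ u8
  u4 = b.(c.0 + a.0 + c.0) ⊢ --b--▸ u11
  u5 = c.0 | (0 + 0 + c.0 + (b.0)\{c}) ⊢ --b--▸ u7, --c--▸ u10, --c--▸ u9
  u6 = a.0 | 0\{c} ⊢ --a--▸ u12
  u7 = c.0 | 0\{c} ⊢ --c--▸ u12
  u8 = a.0 | 0 ⊢ --a--▸ u13
  u9 = c.0 | 0 ⊢ --c--▸ u13
  u10 = 0 | (0 + 0 + c.0 + (b.0)\{c}) ⊢ --b--▸ u12, --c--▸ u13
  u11 = c.0 + a.0 + c.0 ⊢ --a--▸ u14, --c--▸ u14
  u12 = 0 | 0\{c} ⊢ deadlocked
  u13 = 0 | 0 ⊢ deadlocked
  u14 = 0 ⊢ deadlocked
Reachable graph of Q (15 states):
  v0 = c.b.(c.0 + a.0) + (c.c.0 + c.a.0) | (0 + 0 + c.0 + (b.0)\{c}) ⊢ --b--▸ v1, --c--▸ v2, --c--▸ v3, --c--▸ v4, --c--▸ v5
  v1 = (c.c.0 + c.a.0) | 0\{c} ⊢ --c--▸ v6, --c--▸ v7
  v2 = (c.c.0 + c.a.0) | 0 ⊢ --c--▸ v8, --c--▸ v9
  v3 = a.0 | (0 + 0 + c.0 + (b.0)\{c}) ⊢ --a--▸ v10, --b--▸ v6, --c--▸ v8
  v4 = b.(c.0 + a.0) ⊢ --b--▸ v11
  v5 = c.0 | (0 + 0 + c.0 + (b.0)\{c}) ⊢ --b--▸ v7, --c--▸ v10, --c--▸ v9
  v6 = a.0 | 0\{c} ⊢ --a--▸ v12
  v7 = c.0 | 0\{c} ⊢ --c--▸ v12
  v8 = a.0 | 0 ⊢ --a--▸ v13
  v9 = c.0 | 0 ⊢ --c--▸ v13
  v10 = 0 | (0 + 0 + c.0 + (b.0)\{c}) ⊢ --b--▸ v12, --c--▸ v13
  v11 = c.0 + a.0 ⊢ --a--▸ v14, --c--▸ v14
  v12 = 0 | 0\{c} ⊢ deadlocked
  v13 = 0 | 0 ⊢ deadlocked
  v14 = 0 ⊢ deadlocked
Partition-refinement fixed point:
  B0 = {u0, v0}
  B1 = {u4, v4}
  B2 = {u11, v11}
  B3 = {u12, u13, u14, v12, v13, v14}
  B4 = {u1, u2, v1, v2}
  B5 = {u6, u8, v6, v8}
  B6 = {u7, u9, v7, v9}
  B7 = {u5, v5}
  B8 = {u10, v10}
  B9 = {u3, v3}
u0 ∈ B0, v0 ∈ B0 → same block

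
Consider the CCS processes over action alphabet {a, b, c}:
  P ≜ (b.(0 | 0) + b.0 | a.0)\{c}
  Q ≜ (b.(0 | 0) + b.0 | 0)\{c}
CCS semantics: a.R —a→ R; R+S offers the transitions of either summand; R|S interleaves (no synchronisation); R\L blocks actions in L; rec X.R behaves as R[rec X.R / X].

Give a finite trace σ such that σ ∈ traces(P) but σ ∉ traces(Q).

a

LTS(P): 4 reachable states
  p0 = (b.(0 | 0) + b.0 | a.0)\{c} has moves --a--▸ p1, --b--▸ p2, --b--▸ p3
  p1 = (b.0 | 0)\{c} has moves --b--▸ p2
  p2 = (0 | 0)\{c} has moves deadlocked
  p3 = (0 | a.0)\{c} has moves --a--▸ p2
LTS(Q): 2 reachable states
  q0 = (b.(0 | 0) + b.0 | 0)\{c} has moves --b--▸ q1
  q1 = (0 | 0)\{c} has moves deadlocked
Run σ = ⟨a⟩ on P: start {p0}
  step 1 (a): {p1}
  — P admits the full trace.
Run σ = ⟨a⟩ on Q: start {q0}
  step 1 (a): no successor for Q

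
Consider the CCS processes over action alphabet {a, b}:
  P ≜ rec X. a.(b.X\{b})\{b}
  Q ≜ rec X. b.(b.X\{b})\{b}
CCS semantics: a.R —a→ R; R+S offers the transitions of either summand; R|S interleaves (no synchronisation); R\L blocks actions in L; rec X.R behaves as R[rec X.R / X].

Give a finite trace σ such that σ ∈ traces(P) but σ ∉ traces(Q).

a

LTS(P): 2 reachable states
  u0 = rec X. a.(b.X\{b})\{b} → =a=> u1
  u1 = (b.(rec X. a.(b.X\{b})\{b})\{b})\{b} → stopped
LTS(Q): 2 reachable states
  v0 = rec X. b.(b.X\{b})\{b} → =b=> v1
  v1 = (b.(rec X. b.(b.X\{b})\{b})\{b})\{b} → stopped
Executing a from P (initial set {u0}):
  after a @ step 1: {u1}
  — P admits the full trace.
Executing a from Q (initial set {v0}):
  after a @ step 1: no successor for Q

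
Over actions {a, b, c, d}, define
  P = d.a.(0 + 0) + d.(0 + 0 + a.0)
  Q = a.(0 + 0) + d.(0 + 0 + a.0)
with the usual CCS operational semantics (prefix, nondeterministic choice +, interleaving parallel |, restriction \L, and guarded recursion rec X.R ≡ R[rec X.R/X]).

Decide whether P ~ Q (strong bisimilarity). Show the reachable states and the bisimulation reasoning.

P's transition system — 5 states:
  m0 = d.a.(0 + 0) + d.(0 + 0 + a.0) | --d--▸ m1, --d--▸ m2
  m1 = 0 + 0 + a.0 | --a--▸ m3
  m2 = a.(0 + 0) | --a--▸ m4
  m3 = 0 | ∅
  m4 = 0 + 0 | ∅
Q's transition system — 4 states:
  n0 = a.(0 + 0) + d.(0 + 0 + a.0) | --a--▸ n1, --d--▸ n2
  n1 = 0 + 0 | ∅
  n2 = 0 + 0 + a.0 | --a--▸ n3
  n3 = 0 | ∅
Coarsest stable partition (strong bisimilarity classes):
  B0 = {m0}
  B1 = {m1, m2, n2}
  B2 = {m3, m4, n1, n3}
  B3 = {n0}
m0 ∈ B0, n0 ∈ B3 → different blocks

P ≁ Q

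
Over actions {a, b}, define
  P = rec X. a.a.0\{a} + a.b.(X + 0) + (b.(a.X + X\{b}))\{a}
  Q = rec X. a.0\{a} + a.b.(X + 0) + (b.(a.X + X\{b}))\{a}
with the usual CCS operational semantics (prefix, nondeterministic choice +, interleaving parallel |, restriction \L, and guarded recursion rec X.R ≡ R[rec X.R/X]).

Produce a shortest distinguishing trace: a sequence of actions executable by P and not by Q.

P's transition system — 6 states:
  m0 = rec X. a.a.0\{a} + a.b.(X + 0) + (b.(a.X + X\{b}))\{a} has moves —a→ m1, —a→ m2, —b→ m3
  m1 = a.0\{a} has moves —a→ m4
  m2 = b.((rec X. a.a.0\{a} + a.b.(X + 0) + (b.(a.X + X\{b}))\{a}) + 0) has moves —b→ m5
  m3 = (a.(rec X. a.a.0\{a} + a.b.(X + 0) + (b.(a.X + X\{b}))\{a}) + (rec X. a.a.0\{a} + a.b.(X + 0) + (b.(a.X + X\{b}))\{a})\{b})\{a} has moves ∅
  m4 = 0\{a} has moves ∅
  m5 = (rec X. a.a.0\{a} + a.b.(X + 0) + (b.(a.X + X\{b}))\{a}) + 0 has moves —a→ m1, —a→ m2, —b→ m3
Q's transition system — 5 states:
  n0 = rec X. a.0\{a} + a.b.(X + 0) + (b.(a.X + X\{b}))\{a} has moves —a→ n1, —a→ n2, —b→ n3
  n1 = 0\{a} has moves ∅
  n2 = b.((rec X. a.0\{a} + a.b.(X + 0) + (b.(a.X + X\{b}))\{a}) + 0) has moves —b→ n4
  n3 = (a.(rec X. a.0\{a} + a.b.(X + 0) + (b.(a.X + X\{b}))\{a}) + (rec X. a.0\{a} + a.b.(X + 0) + (b.(a.X + X\{b}))\{a})\{b})\{a} has moves ∅
  n4 = (rec X. a.0\{a} + a.b.(X + 0) + (b.(a.X + X\{b}))\{a}) + 0 has moves —a→ n1, —a→ n2, —b→ n3
Trace ⟨aa⟩ through P, begin at {m0}:
  step 1 (a): {m1, m2}
  step 2 (a): {m4}
  — P admits the full trace.
Trace ⟨aa⟩ through Q, begin at {n0}:
  step 1 (a): {n1, n2}
  step 2 (a): ∅  — Q cannot continue

aa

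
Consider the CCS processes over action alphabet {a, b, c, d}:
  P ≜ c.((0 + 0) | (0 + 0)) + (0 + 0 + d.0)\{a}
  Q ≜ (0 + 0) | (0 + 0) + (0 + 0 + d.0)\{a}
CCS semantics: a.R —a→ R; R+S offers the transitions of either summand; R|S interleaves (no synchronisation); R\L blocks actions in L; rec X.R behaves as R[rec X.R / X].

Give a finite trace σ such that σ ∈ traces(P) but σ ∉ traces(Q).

LTS(P): 3 reachable states
  s0 = c.((0 + 0) | (0 + 0)) + (0 + 0 + d.0)\{a} ⊢ ··c··> s1, ··d··> s2
  s1 = (0 + 0) | (0 + 0) ⊢ ·
  s2 = 0\{a} ⊢ ·
LTS(Q): 2 reachable states
  t0 = (0 + 0) | (0 + 0) + (0 + 0 + d.0)\{a} ⊢ ··d··> t1
  t1 = 0\{a} ⊢ ·
Run σ = ⟨c⟩ on P: start {s0}
  step 1 (c): {s1}
  ✓ P
Run σ = ⟨c⟩ on Q: start {t0}
  step 1 (c): ∅  — Q cannot continue

c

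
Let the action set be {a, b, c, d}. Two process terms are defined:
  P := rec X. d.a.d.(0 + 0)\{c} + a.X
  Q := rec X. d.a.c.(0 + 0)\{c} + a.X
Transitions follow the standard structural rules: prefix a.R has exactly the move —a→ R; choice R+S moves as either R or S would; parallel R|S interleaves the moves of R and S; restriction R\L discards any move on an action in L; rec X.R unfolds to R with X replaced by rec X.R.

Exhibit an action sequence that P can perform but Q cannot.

dad

LTS(P): 4 reachable states
  p0 = rec X. d.a.d.(0 + 0)\{c} + a.X ⊢ ··a··> p0, ··d··> p1
  p1 = a.d.(0 + 0)\{c} ⊢ ··a··> p2
  p2 = d.(0 + 0)\{c} ⊢ ··d··> p3
  p3 = (0 + 0)\{c} ⊢ (no moves)
LTS(Q): 4 reachable states
  q0 = rec X. d.a.c.(0 + 0)\{c} + a.X ⊢ ··a··> q0, ··d··> q1
  q1 = a.c.(0 + 0)\{c} ⊢ ··a··> q2
  q2 = c.(0 + 0)\{c} ⊢ ··c··> q3
  q3 = (0 + 0)\{c} ⊢ (no moves)
Trace ⟨dad⟩ through P, begin at {p0}:
  after d @ step 1: {p1}
  after a @ step 2: {p2}
  after d @ step 3: {p3}
  — P admits the full trace.
Trace ⟨dad⟩ through Q, begin at {q0}:
  after d @ step 1: {q1}
  after a @ step 2: {q2}
  after d @ step 3: no successor for Q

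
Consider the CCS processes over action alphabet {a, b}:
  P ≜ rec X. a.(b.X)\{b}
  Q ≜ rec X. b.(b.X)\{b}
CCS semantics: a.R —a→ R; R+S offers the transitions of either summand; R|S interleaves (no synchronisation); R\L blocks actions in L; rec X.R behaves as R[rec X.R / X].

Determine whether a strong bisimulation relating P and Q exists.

P's transition system — 2 states:
  s0 = rec X. a.(b.X)\{b} ⊢ -a-> s1
  s1 = (b.(rec X. a.(b.X)\{b}))\{b} ⊢ ∅
Q's transition system — 2 states:
  t0 = rec X. b.(b.X)\{b} ⊢ -b-> t1
  t1 = (b.(rec X. b.(b.X)\{b}))\{b} ⊢ ∅
Bisimilarity quotient blocks:
  B0 = {s0}
  B1 = {s1, t1}
  B2 = {t0}
s0 ∈ B0, t0 ∈ B2 → different blocks

not bisimilar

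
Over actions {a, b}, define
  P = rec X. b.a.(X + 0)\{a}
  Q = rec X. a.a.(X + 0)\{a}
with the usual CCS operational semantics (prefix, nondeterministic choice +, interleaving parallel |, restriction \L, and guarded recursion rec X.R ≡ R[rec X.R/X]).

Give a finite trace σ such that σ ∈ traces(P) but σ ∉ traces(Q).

b

P's transition system — 4 states:
  s0 = rec X. b.a.(X + 0)\{a} → -b-> s1
  s1 = a.((rec X. b.a.(X + 0)\{a}) + 0)\{a} → -a-> s2
  s2 = ((rec X. b.a.(X + 0)\{a}) + 0)\{a} → -b-> s3
  s3 = (a.((rec X. b.a.(X + 0)\{a}) + 0)\{a})\{a} → ∅
Q's transition system — 3 states:
  t0 = rec X. a.a.(X + 0)\{a} → -a-> t1
  t1 = a.((rec X. a.a.(X + 0)\{a}) + 0)\{a} → -a-> t2
  t2 = ((rec X. a.a.(X + 0)\{a}) + 0)\{a} → ∅
Run σ = ⟨b⟩ on P: start {s0}
  step 1 (b): {s1}
  — P admits the full trace.
Run σ = ⟨b⟩ on Q: start {t0}
  step 1 (b): ∅  — Q cannot continue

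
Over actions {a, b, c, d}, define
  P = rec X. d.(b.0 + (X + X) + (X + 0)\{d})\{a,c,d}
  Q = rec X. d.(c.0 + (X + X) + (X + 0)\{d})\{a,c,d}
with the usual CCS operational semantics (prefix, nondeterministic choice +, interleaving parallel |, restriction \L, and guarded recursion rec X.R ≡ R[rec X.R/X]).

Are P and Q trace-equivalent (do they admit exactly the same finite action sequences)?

P's transition system — 3 states:
  s0 = rec X. d.(b.0 + (X + X) + (X + 0)\{d})\{a,c,d} → --d--▸ s1
  s1 = (b.0 + ((rec X. d.(b.0 + (X + X) + (X + 0)\{d})\{a,c,d}) + (rec X. d.(b.0 + (X + X) + (X + 0)\{d})\{a,c,d})) + ((rec X. d.(b.0 + (X + X) + (X + 0)\{d})\{a,c,d}) + 0)\{d})\{a,c,d} → --b--▸ s2
  s2 = 0\{a,c,d} → deadlocked
Q's transition system — 2 states:
  t0 = rec X. d.(c.0 + (X + X) + (X + 0)\{d})\{a,c,d} → --d--▸ t1
  t1 = (c.0 + ((rec X. d.(c.0 + (X + X) + (X + 0)\{d})\{a,c,d}) + (rec X. d.(c.0 + (X + X) + (X + 0)\{d})\{a,c,d})) + ((rec X. d.(c.0 + (X + X) + (X + 0)\{d})\{a,c,d}) + 0)\{d})\{a,c,d} → deadlocked
Run σ = ⟨db⟩ on P: start {s0}
  step 1 (d): {s1}
  step 2 (b): {s2}
  — P admits the full trace.
Run σ = ⟨db⟩ on Q: start {t0}
  step 1 (d): {t1}
  step 2 (b): ∅  — Q cannot continue

trace-distinct — witness ⟨db⟩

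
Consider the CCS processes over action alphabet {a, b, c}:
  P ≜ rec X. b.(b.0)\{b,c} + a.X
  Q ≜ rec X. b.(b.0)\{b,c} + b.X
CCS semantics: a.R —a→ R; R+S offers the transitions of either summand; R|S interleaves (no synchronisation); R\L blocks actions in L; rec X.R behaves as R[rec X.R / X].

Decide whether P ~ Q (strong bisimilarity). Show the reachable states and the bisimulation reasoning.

NO

LTS(P): 2 reachable states
  p0 = rec X. b.(b.0)\{b,c} + a.X | -a-> p0, -b-> p1
  p1 = (b.0)\{b,c} | stopped
LTS(Q): 2 reachable states
  q0 = rec X. b.(b.0)\{b,c} + b.X | -b-> q0, -b-> q1
  q1 = (b.0)\{b,c} | stopped
Partition-refinement fixed point:
  B0 = {p0}
  B1 = {p1, q1}
  B2 = {q0}
p0 ∈ B0, q0 ∈ B2 → different blocks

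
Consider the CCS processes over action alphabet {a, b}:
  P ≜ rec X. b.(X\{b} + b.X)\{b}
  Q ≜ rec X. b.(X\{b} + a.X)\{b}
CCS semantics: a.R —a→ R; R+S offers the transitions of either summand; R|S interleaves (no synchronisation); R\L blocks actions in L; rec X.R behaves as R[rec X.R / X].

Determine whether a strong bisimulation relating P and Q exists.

not bisimilar

Reachable graph of P (2 states):
  p0 = rec X. b.(X\{b} + b.X)\{b} ⊢ =b=> p1
  p1 = ((rec X. b.(X\{b} + b.X)\{b})\{b} + b.(rec X. b.(X\{b} + b.X)\{b}))\{b} ⊢ deadlocked
Reachable graph of Q (3 states):
  q0 = rec X. b.(X\{b} + a.X)\{b} ⊢ =b=> q1
  q1 = ((rec X. b.(X\{b} + a.X)\{b})\{b} + a.(rec X. b.(X\{b} + a.X)\{b}))\{b} ⊢ =a=> q2
  q2 = (rec X. b.(X\{b} + a.X)\{b})\{b} ⊢ deadlocked
Partition-refinement fixed point:
  B0 = {p0}
  B1 = {p1, q2}
  B2 = {q0}
  B3 = {q1}
p0 ∈ B0, q0 ∈ B2 → different blocks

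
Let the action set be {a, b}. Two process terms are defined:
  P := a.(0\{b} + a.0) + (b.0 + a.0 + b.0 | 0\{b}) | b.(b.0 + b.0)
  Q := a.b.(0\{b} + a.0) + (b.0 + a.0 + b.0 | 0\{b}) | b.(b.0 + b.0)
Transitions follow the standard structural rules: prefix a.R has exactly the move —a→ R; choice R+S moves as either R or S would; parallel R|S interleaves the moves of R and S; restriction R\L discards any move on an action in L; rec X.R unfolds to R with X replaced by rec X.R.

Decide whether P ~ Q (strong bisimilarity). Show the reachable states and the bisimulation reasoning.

P ≁ Q

Reachable graph of P (11 states):
  m0 = a.(0\{b} + a.0) + (b.0 + a.0 + b.0 | 0\{b}) | b.(b.0 + b.0) :: —a→ m1, —a→ m2, —b→ m1, —b→ m3, —b→ m4
  m1 = 0 | b.(b.0 + b.0) :: —b→ m5
  m2 = 0\{b} + a.0 :: —a→ m6
  m3 = (b.0 + a.0 + b.0 | 0\{b}) | (b.0 + b.0) :: —a→ m5, —b→ m5, —b→ m7, —b→ m8
  m4 = 0 | 0\{b} | b.(b.0 + b.0) :: —b→ m8
  m5 = 0 | (b.0 + b.0) :: —b→ m9
  m6 = 0 :: deadlocked
  m7 = (b.0 + a.0 + b.0 | 0\{b}) | 0 :: —a→ m9, —b→ m10, —b→ m9
  m8 = 0 | 0\{b} | (b.0 + b.0) :: —b→ m10
  m9 = 0 | 0 :: deadlocked
  m10 = 0 | 0\{b} | 0 :: deadlocked
Reachable graph of Q (12 states):
  n0 = a.b.(0\{b} + a.0) + (b.0 + a.0 + b.0 | 0\{b}) | b.(b.0 + b.0) :: —a→ n1, —a→ n2, —b→ n1, —b→ n3, —b→ n4
  n1 = 0 | b.(b.0 + b.0) :: —b→ n5
  n2 = b.(0\{b} + a.0) :: —b→ n6
  n3 = (b.0 + a.0 + b.0 | 0\{b}) | (b.0 + b.0) :: —a→ n5, —b→ n5, —b→ n7, —b→ n8
  n4 = 0 | 0\{b} | b.(b.0 + b.0) :: —b→ n8
  n5 = 0 | (b.0 + b.0) :: —b→ n9
  n6 = 0\{b} + a.0 :: —a→ n10
  n7 = (b.0 + a.0 + b.0 | 0\{b}) | 0 :: —a→ n9, —b→ n11, —b→ n9
  n8 = 0 | 0\{b} | (b.0 + b.0) :: —b→ n11
  n9 = 0 | 0 :: deadlocked
  n10 = 0 :: deadlocked
  n11 = 0 | 0\{b} | 0 :: deadlocked
Partition-refinement fixed point:
  B0 = {m0}
  B1 = {m2, n6}
  B2 = {m10, m6, m9, n10, n11, n9}
  B3 = {m3, n3}
  B4 = {m5, m8, n5, n8}
  B5 = {m7, n7}
  B6 = {m1, m4, n1, n4}
  B7 = {n0}
  B8 = {n2}
m0 ∈ B0, n0 ∈ B7 → different blocks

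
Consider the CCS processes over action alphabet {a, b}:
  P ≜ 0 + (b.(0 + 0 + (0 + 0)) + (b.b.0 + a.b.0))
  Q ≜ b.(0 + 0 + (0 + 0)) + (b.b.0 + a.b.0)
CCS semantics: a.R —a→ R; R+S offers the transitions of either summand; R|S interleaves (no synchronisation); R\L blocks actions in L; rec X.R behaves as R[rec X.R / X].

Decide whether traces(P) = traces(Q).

trace-equivalent

Reachable graph of P (4 states):
  u0 = 0 + (b.(0 + 0 + (0 + 0)) + (b.b.0 + a.b.0)) | —a→ u1, —b→ u1, —b→ u2
  u1 = b.0 | —b→ u3
  u2 = 0 + 0 + (0 + 0) | ∅
  u3 = 0 | ∅
Reachable graph of Q (4 states):
  v0 = b.(0 + 0 + (0 + 0)) + (b.b.0 + a.b.0) | —a→ v1, —b→ v1, —b→ v2
  v1 = b.0 | —b→ v3
  v2 = 0 + 0 + (0 + 0) | ∅
  v3 = 0 | ∅
Coarsest stable partition (strong bisimilarity classes):
  B0 = {u0, v0}
  B1 = {u1, v1}
  B2 = {u2, u3, v2, v3}
u0 ∈ B0, v0 ∈ B0 → same block
Bisimilar ⇒ trace-equivalent.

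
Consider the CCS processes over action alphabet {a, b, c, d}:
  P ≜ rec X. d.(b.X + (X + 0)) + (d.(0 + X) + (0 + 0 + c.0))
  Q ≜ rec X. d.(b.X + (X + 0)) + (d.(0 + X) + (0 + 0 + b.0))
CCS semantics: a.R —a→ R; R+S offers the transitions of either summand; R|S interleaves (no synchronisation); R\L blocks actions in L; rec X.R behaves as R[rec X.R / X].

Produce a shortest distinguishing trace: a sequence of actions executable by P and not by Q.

c

P's transition system — 4 states:
  u0 = rec X. d.(b.X + (X + 0)) + (d.(0 + X) + (0 + 0 + c.0)) | -c-> u1, -d-> u2, -d-> u3
  u1 = 0 | ·
  u2 = 0 + (rec X. d.(b.X + (X + 0)) + (d.(0 + X) + (0 + 0 + c.0))) | -c-> u1, -d-> u2, -d-> u3
  u3 = b.(rec X. d.(b.X + (X + 0)) + (d.(0 + X) + (0 + 0 + c.0))) + ((rec X. d.(b.X + (X + 0)) + (d.(0 + X) + (0 + 0 + c.0))) + 0) | -b-> u0, -c-> u1, -d-> u2, -d-> u3
Q's transition system — 4 states:
  v0 = rec X. d.(b.X + (X + 0)) + (d.(0 + X) + (0 + 0 + b.0)) | -b-> v1, -d-> v2, -d-> v3
  v1 = 0 | ·
  v2 = 0 + (rec X. d.(b.X + (X + 0)) + (d.(0 + X) + (0 + 0 + b.0))) | -b-> v1, -d-> v2, -d-> v3
  v3 = b.(rec X. d.(b.X + (X + 0)) + (d.(0 + X) + (0 + 0 + b.0))) + ((rec X. d.(b.X + (X + 0)) + (d.(0 + X) + (0 + 0 + b.0))) + 0) | -b-> v0, -b-> v1, -d-> v2, -d-> v3
Trace ⟨c⟩ through P, begin at {u0}:
  step 1 (c): {u1}
  — P admits the full trace.
Trace ⟨c⟩ through Q, begin at {v0}:
  step 1 (c): ∅  — Q cannot continue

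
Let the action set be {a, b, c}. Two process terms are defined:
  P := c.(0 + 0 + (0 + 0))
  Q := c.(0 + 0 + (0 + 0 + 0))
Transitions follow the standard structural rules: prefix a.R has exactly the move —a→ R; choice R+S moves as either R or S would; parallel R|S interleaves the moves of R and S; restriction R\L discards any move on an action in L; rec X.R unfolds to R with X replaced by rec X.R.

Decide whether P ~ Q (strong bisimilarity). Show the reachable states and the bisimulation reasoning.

LTS(P): 2 reachable states
  m0 = c.(0 + 0 + (0 + 0)) :: -c-> m1
  m1 = 0 + 0 + (0 + 0) :: (no moves)
LTS(Q): 2 reachable states
  n0 = c.(0 + 0 + (0 + 0 + 0)) :: -c-> n1
  n1 = 0 + 0 + (0 + 0 + 0) :: (no moves)
Coarsest stable partition (strong bisimilarity classes):
  B0 = {m0, n0}
  B1 = {m1, n1}
m0 ∈ B0, n0 ∈ B0 → same block

P ~ Q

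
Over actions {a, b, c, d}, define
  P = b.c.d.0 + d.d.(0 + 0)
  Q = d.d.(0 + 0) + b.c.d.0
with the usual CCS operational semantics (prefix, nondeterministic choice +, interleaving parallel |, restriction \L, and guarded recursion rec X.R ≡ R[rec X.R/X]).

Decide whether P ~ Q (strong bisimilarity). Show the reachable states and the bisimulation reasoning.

YES

LTS(P): 6 reachable states
  s0 = b.c.d.0 + d.d.(0 + 0) has moves ··b··> s1, ··d··> s2
  s1 = c.d.0 has moves ··c··> s3
  s2 = d.(0 + 0) has moves ··d··> s4
  s3 = d.0 has moves ··d··> s5
  s4 = 0 + 0 has moves ∅
  s5 = 0 has moves ∅
LTS(Q): 6 reachable states
  t0 = d.d.(0 + 0) + b.c.d.0 has moves ··b··> t1, ··d··> t2
  t1 = c.d.0 has moves ··c··> t3
  t2 = d.(0 + 0) has moves ··d··> t4
  t3 = d.0 has moves ··d··> t5
  t4 = 0 + 0 has moves ∅
  t5 = 0 has moves ∅
Coarsest stable partition (strong bisimilarity classes):
  B0 = {s0, t0}
  B1 = {s1, t1}
  B2 = {s2, s3, t2, t3}
  B3 = {s4, s5, t4, t5}
s0 ∈ B0, t0 ∈ B0 → same block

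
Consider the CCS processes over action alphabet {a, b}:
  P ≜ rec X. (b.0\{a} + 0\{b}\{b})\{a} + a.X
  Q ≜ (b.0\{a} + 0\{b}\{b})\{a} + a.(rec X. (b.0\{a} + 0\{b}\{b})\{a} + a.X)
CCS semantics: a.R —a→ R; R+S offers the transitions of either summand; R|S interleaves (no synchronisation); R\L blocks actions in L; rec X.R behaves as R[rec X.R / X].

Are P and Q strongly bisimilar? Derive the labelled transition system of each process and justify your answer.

bisimilar

P's transition system — 2 states:
  m0 = rec X. (b.0\{a} + 0\{b}\{b})\{a} + a.X has moves --a--▸ m0, --b--▸ m1
  m1 = 0\{a}\{a} has moves stopped
Q's transition system — 3 states:
  n0 = (b.0\{a} + 0\{b}\{b})\{a} + a.(rec X. (b.0\{a} + 0\{b}\{b})\{a} + a.X) has moves --a--▸ n1, --b--▸ n2
  n1 = rec X. (b.0\{a} + 0\{b}\{b})\{a} + a.X has moves --a--▸ n1, --b--▸ n2
  n2 = 0\{a}\{a} has moves stopped
Coarsest stable partition (strong bisimilarity classes):
  B0 = {m0, n0, n1}
  B1 = {m1, n2}
m0 ∈ B0, n0 ∈ B0 → same block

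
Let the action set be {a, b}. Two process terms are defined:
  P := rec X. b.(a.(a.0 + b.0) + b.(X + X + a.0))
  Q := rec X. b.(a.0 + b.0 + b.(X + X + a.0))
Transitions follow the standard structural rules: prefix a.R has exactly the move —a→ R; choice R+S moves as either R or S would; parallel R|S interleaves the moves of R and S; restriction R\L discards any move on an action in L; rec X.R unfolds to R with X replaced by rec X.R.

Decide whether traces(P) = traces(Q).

Reachable graph of P (5 states):
  p0 = rec X. b.(a.(a.0 + b.0) + b.(X + X + a.0)) :: --b--▸ p1
  p1 = a.(a.0 + b.0) + b.((rec X. b.(a.(a.0 + b.0) + b.(X + X + a.0))) + (rec X. b.(a.(a.0 + b.0) + b.(X + X + a.0))) + a.0) :: --a--▸ p2, --b--▸ p3
  p2 = a.0 + b.0 :: --a--▸ p4, --b--▸ p4
  p3 = (rec X. b.(a.(a.0 + b.0) + b.(X + X + a.0))) + (rec X. b.(a.(a.0 + b.0) + b.(X + X + a.0))) + a.0 :: --a--▸ p4, --b--▸ p1
  p4 = 0 :: deadlocked
Reachable graph of Q (4 states):
  q0 = rec X. b.(a.0 + b.0 + b.(X + X + a.0)) :: --b--▸ q1
  q1 = a.0 + b.0 + b.((rec X. b.(a.0 + b.0 + b.(X + X + a.0))) + (rec X. b.(a.0 + b.0 + b.(X + X + a.0))) + a.0) :: --a--▸ q2, --b--▸ q2, --b--▸ q3
  q2 = 0 :: deadlocked
  q3 = (rec X. b.(a.0 + b.0 + b.(X + X + a.0))) + (rec X. b.(a.0 + b.0 + b.(X + X + a.0))) + a.0 :: --a--▸ q2, --b--▸ q1
Run σ = ⟨baa⟩ on P: start {p0}
  [1] b ⇒ {p1}
  [2] a ⇒ {p2}
  [3] a ⇒ {p4}
  — P admits the full trace.
Run σ = ⟨baa⟩ on Q: start {q0}
  [1] b ⇒ {q1}
  [2] a ⇒ {q2}
  [3] a ⇒ ∅  — Q cannot continue

traces(P) ≠ traces(Q) — witness ⟨baa⟩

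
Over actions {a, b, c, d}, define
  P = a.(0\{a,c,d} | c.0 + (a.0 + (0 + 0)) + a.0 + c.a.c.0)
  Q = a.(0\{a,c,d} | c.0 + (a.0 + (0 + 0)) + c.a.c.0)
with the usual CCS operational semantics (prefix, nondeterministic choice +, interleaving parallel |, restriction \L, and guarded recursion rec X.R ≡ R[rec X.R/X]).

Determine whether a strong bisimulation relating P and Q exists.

P's transition system — 6 states:
  p0 = a.(0\{a,c,d} | c.0 + (a.0 + (0 + 0)) + a.0 + c.a.c.0) ⊢ =a=> p1
  p1 = 0\{a,c,d} | c.0 + (a.0 + (0 + 0)) + a.0 + c.a.c.0 ⊢ =a=> p2, =c=> p3, =c=> p4
  p2 = 0 ⊢ stopped
  p3 = 0\{a,c,d} | 0 ⊢ stopped
  p4 = a.c.0 ⊢ =a=> p5
  p5 = c.0 ⊢ =c=> p2
Q's transition system — 6 states:
  q0 = a.(0\{a,c,d} | c.0 + (a.0 + (0 + 0)) + c.a.c.0) ⊢ =a=> q1
  q1 = 0\{a,c,d} | c.0 + (a.0 + (0 + 0)) + c.a.c.0 ⊢ =a=> q2, =c=> q3, =c=> q4
  q2 = 0 ⊢ stopped
  q3 = 0\{a,c,d} | 0 ⊢ stopped
  q4 = a.c.0 ⊢ =a=> q5
  q5 = c.0 ⊢ =c=> q2
Coarsest stable partition (strong bisimilarity classes):
  B0 = {p0, q0}
  B1 = {p1, q1}
  B2 = {p2, p3, q2, q3}
  B3 = {p4, q4}
  B4 = {p5, q5}
p0 ∈ B0, q0 ∈ B0 → same block

P ~ Q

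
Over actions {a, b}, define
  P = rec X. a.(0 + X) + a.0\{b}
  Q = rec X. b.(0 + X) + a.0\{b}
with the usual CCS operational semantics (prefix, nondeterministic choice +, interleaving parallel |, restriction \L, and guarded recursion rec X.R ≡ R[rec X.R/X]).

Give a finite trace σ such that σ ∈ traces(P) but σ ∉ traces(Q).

LTS(P): 3 reachable states
  m0 = rec X. a.(0 + X) + a.0\{b} → --a--▸ m1, --a--▸ m2
  m1 = 0 + (rec X. a.(0 + X) + a.0\{b}) → --a--▸ m1, --a--▸ m2
  m2 = 0\{b} → ·
LTS(Q): 3 reachable states
  n0 = rec X. b.(0 + X) + a.0\{b} → --a--▸ n1, --b--▸ n2
  n1 = 0\{b} → ·
  n2 = 0 + (rec X. b.(0 + X) + a.0\{b}) → --a--▸ n1, --b--▸ n2
Executing aa from P (initial set {m0}):
  after a @ step 1: {m1, m2}
  after a @ step 2: {m1, m2}
  ✓ P
Executing aa from Q (initial set {n0}):
  after a @ step 1: {n1}
  after a @ step 2: no successor for Q

aa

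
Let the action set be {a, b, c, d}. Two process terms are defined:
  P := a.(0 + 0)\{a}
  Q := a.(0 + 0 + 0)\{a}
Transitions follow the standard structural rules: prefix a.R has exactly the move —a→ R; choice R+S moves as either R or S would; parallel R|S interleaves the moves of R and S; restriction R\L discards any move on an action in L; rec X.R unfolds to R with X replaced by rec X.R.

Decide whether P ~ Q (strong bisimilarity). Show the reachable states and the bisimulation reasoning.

bisimilar

LTS(P): 2 reachable states
  m0 = a.(0 + 0)\{a} :: —a→ m1
  m1 = (0 + 0)\{a} :: deadlocked
LTS(Q): 2 reachable states
  n0 = a.(0 + 0 + 0)\{a} :: —a→ n1
  n1 = (0 + 0 + 0)\{a} :: deadlocked
Partition-refinement fixed point:
  B0 = {m0, n0}
  B1 = {m1, n1}
m0 ∈ B0, n0 ∈ B0 → same block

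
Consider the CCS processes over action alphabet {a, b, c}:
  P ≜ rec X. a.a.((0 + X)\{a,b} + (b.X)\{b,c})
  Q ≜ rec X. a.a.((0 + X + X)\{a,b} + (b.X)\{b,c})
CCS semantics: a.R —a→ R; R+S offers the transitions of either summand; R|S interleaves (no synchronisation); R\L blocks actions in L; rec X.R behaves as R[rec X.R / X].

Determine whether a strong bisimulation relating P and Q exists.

Reachable graph of P (3 states):
  m0 = rec X. a.a.((0 + X)\{a,b} + (b.X)\{b,c}) ⊢ --a--▸ m1
  m1 = a.((0 + (rec X. a.a.((0 + X)\{a,b} + (b.X)\{b,c})))\{a,b} + (b.(rec X. a.a.((0 + X)\{a,b} + (b.X)\{b,c})))\{b,c}) ⊢ --a--▸ m2
  m2 = (0 + (rec X. a.a.((0 + X)\{a,b} + (b.X)\{b,c})))\{a,b} + (b.(rec X. a.a.((0 + X)\{a,b} + (b.X)\{b,c})))\{b,c} ⊢ ·
Reachable graph of Q (3 states):
  n0 = rec X. a.a.((0 + X + X)\{a,b} + (b.X)\{b,c}) ⊢ --a--▸ n1
  n1 = a.((0 + (rec X. a.a.((0 + X + X)\{a,b} + (b.X)\{b,c})) + (rec X. a.a.((0 + X + X)\{a,b} + (b.X)\{b,c})))\{a,b} + (b.(rec X. a.a.((0 + X + X)\{a,b} + (b.X)\{b,c})))\{b,c}) ⊢ --a--▸ n2
  n2 = (0 + (rec X. a.a.((0 + X + X)\{a,b} + (b.X)\{b,c})) + (rec X. a.a.((0 + X + X)\{a,b} + (b.X)\{b,c})))\{a,b} + (b.(rec X. a.a.((0 + X + X)\{a,b} + (b.X)\{b,c})))\{b,c} ⊢ ·
Partition-refinement fixed point:
  B0 = {m0, n0}
  B1 = {m1, n1}
  B2 = {m2, n2}
m0 ∈ B0, n0 ∈ B0 → same block

P ~ Q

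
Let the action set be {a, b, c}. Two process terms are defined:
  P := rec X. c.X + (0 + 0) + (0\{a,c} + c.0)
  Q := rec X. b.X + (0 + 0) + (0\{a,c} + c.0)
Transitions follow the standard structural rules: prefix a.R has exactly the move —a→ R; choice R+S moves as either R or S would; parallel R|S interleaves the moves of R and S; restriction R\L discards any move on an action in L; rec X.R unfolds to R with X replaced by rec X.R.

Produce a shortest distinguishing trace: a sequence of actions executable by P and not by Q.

cc

Reachable graph of P (2 states):
  u0 = rec X. c.X + (0 + 0) + (0\{a,c} + c.0) | =c=> u0, =c=> u1
  u1 = 0 | stopped
Reachable graph of Q (2 states):
  v0 = rec X. b.X + (0 + 0) + (0\{a,c} + c.0) | =b=> v0, =c=> v1
  v1 = 0 | stopped
Executing cc from P (initial set {u0}):
  [1] c ⇒ {u0, u1}
  [2] c ⇒ {u0, u1}
  ✓ P
Executing cc from Q (initial set {v0}):
  [1] c ⇒ {v1}
  [2] c ⇒ ∅ (Q stuck)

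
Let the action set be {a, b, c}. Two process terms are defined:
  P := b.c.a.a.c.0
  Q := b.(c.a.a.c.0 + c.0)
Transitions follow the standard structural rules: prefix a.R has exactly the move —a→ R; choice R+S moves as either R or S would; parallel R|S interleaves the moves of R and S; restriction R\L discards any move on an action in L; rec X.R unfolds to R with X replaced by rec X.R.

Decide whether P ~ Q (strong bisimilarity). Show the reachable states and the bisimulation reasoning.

P's transition system — 6 states:
  u0 = b.c.a.a.c.0 :: ··b··> u1
  u1 = c.a.a.c.0 :: ··c··> u2
  u2 = a.a.c.0 :: ··a··> u3
  u3 = a.c.0 :: ··a··> u4
  u4 = c.0 :: ··c··> u5
  u5 = 0 :: ·
Q's transition system — 6 states:
  v0 = b.(c.a.a.c.0 + c.0) :: ··b··> v1
  v1 = c.a.a.c.0 + c.0 :: ··c··> v2, ··c··> v3
  v2 = 0 :: ·
  v3 = a.a.c.0 :: ··a··> v4
  v4 = a.c.0 :: ··a··> v5
  v5 = c.0 :: ··c··> v2
Partition-refinement fixed point:
  B0 = {u0}
  B1 = {u1}
  B2 = {u2, v3}
  B3 = {u3, v4}
  B4 = {u4, v5}
  B5 = {u5, v2}
  B6 = {v0}
  B7 = {v1}
u0 ∈ B0, v0 ∈ B6 → different blocks

NO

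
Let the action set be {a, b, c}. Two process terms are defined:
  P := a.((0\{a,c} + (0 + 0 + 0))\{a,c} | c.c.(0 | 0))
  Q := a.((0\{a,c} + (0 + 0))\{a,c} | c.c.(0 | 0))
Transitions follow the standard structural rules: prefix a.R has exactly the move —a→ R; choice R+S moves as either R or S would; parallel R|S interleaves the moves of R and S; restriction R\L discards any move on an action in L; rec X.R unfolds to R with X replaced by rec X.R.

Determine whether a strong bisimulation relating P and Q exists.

LTS(P): 4 reachable states
  u0 = a.((0\{a,c} + (0 + 0 + 0))\{a,c} | c.c.(0 | 0)) :: ··a··> u1
  u1 = (0\{a,c} + (0 + 0 + 0))\{a,c} | c.c.(0 | 0) :: ··c··> u2
  u2 = (0\{a,c} + (0 + 0 + 0))\{a,c} | c.(0 | 0) :: ··c··> u3
  u3 = (0\{a,c} + (0 + 0 + 0))\{a,c} | (0 | 0) :: ·
LTS(Q): 4 reachable states
  v0 = a.((0\{a,c} + (0 + 0))\{a,c} | c.c.(0 | 0)) :: ··a··> v1
  v1 = (0\{a,c} + (0 + 0))\{a,c} | c.c.(0 | 0) :: ··c··> v2
  v2 = (0\{a,c} + (0 + 0))\{a,c} | c.(0 | 0) :: ··c··> v3
  v3 = (0\{a,c} + (0 + 0))\{a,c} | (0 | 0) :: ·
Partition-refinement fixed point:
  B0 = {u0, v0}
  B1 = {u1, v1}
  B2 = {u2, v2}
  B3 = {u3, v3}
u0 ∈ B0, v0 ∈ B0 → same block

bisimilar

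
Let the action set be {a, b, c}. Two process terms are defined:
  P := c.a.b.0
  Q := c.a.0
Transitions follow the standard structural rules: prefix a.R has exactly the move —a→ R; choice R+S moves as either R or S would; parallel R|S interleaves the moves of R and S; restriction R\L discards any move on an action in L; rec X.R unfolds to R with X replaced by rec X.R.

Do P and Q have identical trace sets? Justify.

traces(P) ≠ traces(Q) — witness ⟨cab⟩

Reachable graph of P (4 states):
  p0 = c.a.b.0 | ··c··> p1
  p1 = a.b.0 | ··a··> p2
  p2 = b.0 | ··b··> p3
  p3 = 0 | ·
Reachable graph of Q (3 states):
  q0 = c.a.0 | ··c··> q1
  q1 = a.0 | ··a··> q2
  q2 = 0 | ·
Trace ⟨cab⟩ through P, begin at {p0}:
  step 1 (c): {p1}
  step 2 (a): {p2}
  step 3 (b): {p3}
  ✓ P
Trace ⟨cab⟩ through Q, begin at {q0}:
  step 1 (c): {q1}
  step 2 (a): {q2}
  step 3 (b): ∅ (Q stuck)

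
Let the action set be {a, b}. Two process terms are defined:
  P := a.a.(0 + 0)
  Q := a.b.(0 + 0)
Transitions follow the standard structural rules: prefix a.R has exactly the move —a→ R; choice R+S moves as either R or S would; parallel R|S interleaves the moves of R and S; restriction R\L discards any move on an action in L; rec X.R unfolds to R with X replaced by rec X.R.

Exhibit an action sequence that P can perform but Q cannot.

P's transition system — 3 states:
  p0 = a.a.(0 + 0) | -a-> p1
  p1 = a.(0 + 0) | -a-> p2
  p2 = 0 + 0 | ∅
Q's transition system — 3 states:
  q0 = a.b.(0 + 0) | -a-> q1
  q1 = b.(0 + 0) | -b-> q2
  q2 = 0 + 0 | ∅
Trace ⟨aa⟩ through P, begin at {p0}:
  after a @ step 1: {p1}
  after a @ step 2: {p2}
  P completes σ.
Trace ⟨aa⟩ through Q, begin at {q0}:
  after a @ step 1: {q1}
  after a @ step 2: no successor for Q

aa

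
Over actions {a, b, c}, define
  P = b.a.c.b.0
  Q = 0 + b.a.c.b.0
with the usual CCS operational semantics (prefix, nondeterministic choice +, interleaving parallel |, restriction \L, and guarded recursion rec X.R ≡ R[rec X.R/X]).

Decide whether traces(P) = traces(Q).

YES

Reachable graph of P (5 states):
  u0 = b.a.c.b.0 | ··b··> u1
  u1 = a.c.b.0 | ··a··> u2
  u2 = c.b.0 | ··c··> u3
  u3 = b.0 | ··b··> u4
  u4 = 0 | (no moves)
Reachable graph of Q (5 states):
  v0 = 0 + b.a.c.b.0 | ··b··> v1
  v1 = a.c.b.0 | ··a··> v2
  v2 = c.b.0 | ··c··> v3
  v3 = b.0 | ··b··> v4
  v4 = 0 | (no moves)
Partition-refinement fixed point:
  B0 = {u0, v0}
  B1 = {u1, v1}
  B2 = {u2, v2}
  B3 = {u3, v3}
  B4 = {u4, v4}
u0 ∈ B0, v0 ∈ B0 → same block
Bisimilar ⇒ trace-equivalent.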